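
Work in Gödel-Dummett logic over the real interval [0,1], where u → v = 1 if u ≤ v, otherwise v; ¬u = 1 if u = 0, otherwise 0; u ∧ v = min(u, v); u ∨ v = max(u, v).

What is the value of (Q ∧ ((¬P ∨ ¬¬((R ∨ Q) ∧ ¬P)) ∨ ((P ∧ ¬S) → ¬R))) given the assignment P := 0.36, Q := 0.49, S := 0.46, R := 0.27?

¬P: Gödel ¬ of 0.36 = 0 (operand ≠ 0)
(R ∨ Q) = max(0.27, 0.49) = 0.49
¬P: Gödel ¬ of 0.36 = 0 (operand ≠ 0)
((R ∨ Q) ∧ ¬P) = min(0.49, 0) = 0
¬((R ∨ Q) ∧ ¬P): Gödel ¬ of 0 = 1 (operand is 0)
¬¬((R ∨ Q) ∧ ¬P): Gödel ¬ of 1 = 0 (operand ≠ 0)
(¬P ∨ ¬¬((R ∨ Q) ∧ ¬P)) = max(0, 0) = 0
¬S: Gödel ¬ of 0.46 = 0 (operand ≠ 0)
(P ∧ ¬S) = min(0.36, 0) = 0
¬R: Gödel ¬ of 0.27 = 0 (operand ≠ 0)
((P ∧ ¬S) → ¬R): 0 ≤ 0, so result = 1
((¬P ∨ ¬¬((R ∨ Q) ∧ ¬P)) ∨ ((P ∧ ¬S) → ¬R)) = max(0, 1) = 1
(Q ∧ ((¬P ∨ ¬¬((R ∨ Q) ∧ ¬P)) ∨ ((P ∧ ¬S) → ¬R))) = min(0.49, 1) = 0.49

0.49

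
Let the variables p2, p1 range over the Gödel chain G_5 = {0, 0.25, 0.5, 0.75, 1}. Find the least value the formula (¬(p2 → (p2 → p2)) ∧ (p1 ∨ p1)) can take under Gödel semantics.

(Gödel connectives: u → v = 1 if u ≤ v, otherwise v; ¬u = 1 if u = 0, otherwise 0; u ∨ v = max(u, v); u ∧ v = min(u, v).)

0.00

The minimum is attained at p2 = 0, p1 = 0:
  (p2 → p2): 0 ≤ 0, so result = 1
  (p2 → (p2 → p2)): 0 ≤ 1, so result = 1
  ¬(p2 → (p2 → p2)): Gödel ¬ of 1 = 0 (operand ≠ 0)
  (p1 ∨ p1) = max(0, 0) = 0
  (¬(p2 → (p2 → p2)) ∧ (p1 ∨ p1)) = min(0, 0) = 0
Checking all 25 assignments confirms none give a value below 0.00.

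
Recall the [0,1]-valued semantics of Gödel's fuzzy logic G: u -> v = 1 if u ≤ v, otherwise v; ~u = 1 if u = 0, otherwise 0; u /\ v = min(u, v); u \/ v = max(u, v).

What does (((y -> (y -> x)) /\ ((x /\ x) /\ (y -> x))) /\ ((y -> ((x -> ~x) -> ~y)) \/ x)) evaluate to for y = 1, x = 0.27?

(y -> x): 1 > 0.27, so result = 0.27
(y -> (y -> x)): 1 > 0.27, so result = 0.27
(x /\ x) = min(0.27, 0.27) = 0.27
(y -> x): 1 > 0.27, so result = 0.27
((x /\ x) /\ (y -> x)) = min(0.27, 0.27) = 0.27
((y -> (y -> x)) /\ ((x /\ x) /\ (y -> x))) = min(0.27, 0.27) = 0.27
~x: Gödel ¬ of 0.27 = 0 (operand ≠ 0)
(x -> ~x): 0.27 > 0, so result = 0
~y: Gödel ¬ of 1 = 0 (operand ≠ 0)
((x -> ~x) -> ~y): 0 ≤ 0, so result = 1
(y -> ((x -> ~x) -> ~y)): 1 ≤ 1, so result = 1
((y -> ((x -> ~x) -> ~y)) \/ x) = max(1, 0.27) = 1
(((y -> (y -> x)) /\ ((x /\ x) /\ (y -> x))) /\ ((y -> ((x -> ~x) -> ~y)) \/ x)) = min(0.27, 1) = 0.27

0.27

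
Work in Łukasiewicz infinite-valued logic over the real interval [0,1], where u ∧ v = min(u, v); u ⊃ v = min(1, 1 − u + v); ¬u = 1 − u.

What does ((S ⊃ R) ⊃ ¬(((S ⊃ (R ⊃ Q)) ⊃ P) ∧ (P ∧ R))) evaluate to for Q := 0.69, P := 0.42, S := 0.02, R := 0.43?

0.58

(S ⊃ R): min(1, 1 − 0.02 + 0.43) = 1
(R ⊃ Q): min(1, 1 − 0.43 + 0.69) = 1
(S ⊃ (R ⊃ Q)): min(1, 1 − 0.02 + 1) = 1
((S ⊃ (R ⊃ Q)) ⊃ P): min(1, 1 − 1 + 0.42) = 0.42
(P ∧ R) = min(0.42, 0.43) = 0.42
(((S ⊃ (R ⊃ Q)) ⊃ P) ∧ (P ∧ R)) = min(0.42, 0.42) = 0.42
¬(((S ⊃ (R ⊃ Q)) ⊃ P) ∧ (P ∧ R)): Łukasiewicz ¬ gives 1 − 0.42 = 0.58
((S ⊃ R) ⊃ ¬(((S ⊃ (R ⊃ Q)) ⊃ P) ∧ (P ∧ R))): min(1, 1 − 1 + 0.58) = 0.58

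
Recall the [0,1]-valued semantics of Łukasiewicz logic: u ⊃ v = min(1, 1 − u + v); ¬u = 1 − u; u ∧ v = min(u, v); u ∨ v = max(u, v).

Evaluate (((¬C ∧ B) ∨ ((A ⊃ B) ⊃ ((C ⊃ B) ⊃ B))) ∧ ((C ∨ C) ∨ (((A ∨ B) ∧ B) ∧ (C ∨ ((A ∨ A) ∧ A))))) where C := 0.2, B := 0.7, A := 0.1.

¬C: Łukasiewicz ¬ gives 1 − 0.2 = 0.8
(¬C ∧ B) = min(0.8, 0.7) = 0.7
(A ⊃ B): min(1, 1 − 0.1 + 0.7) = 1
(C ⊃ B): min(1, 1 − 0.2 + 0.7) = 1
((C ⊃ B) ⊃ B): min(1, 1 − 1 + 0.7) = 0.7
((A ⊃ B) ⊃ ((C ⊃ B) ⊃ B)): min(1, 1 − 1 + 0.7) = 0.7
((¬C ∧ B) ∨ ((A ⊃ B) ⊃ ((C ⊃ B) ⊃ B))) = max(0.7, 0.7) = 0.7
(C ∨ C) = max(0.2, 0.2) = 0.2
(A ∨ B) = max(0.1, 0.7) = 0.7
((A ∨ B) ∧ B) = min(0.7, 0.7) = 0.7
(A ∨ A) = max(0.1, 0.1) = 0.1
((A ∨ A) ∧ A) = min(0.1, 0.1) = 0.1
(C ∨ ((A ∨ A) ∧ A)) = max(0.2, 0.1) = 0.2
(((A ∨ B) ∧ B) ∧ (C ∨ ((A ∨ A) ∧ A))) = min(0.7, 0.2) = 0.2
((C ∨ C) ∨ (((A ∨ B) ∧ B) ∧ (C ∨ ((A ∨ A) ∧ A)))) = max(0.2, 0.2) = 0.2
(((¬C ∧ B) ∨ ((A ⊃ B) ⊃ ((C ⊃ B) ⊃ B))) ∧ ((C ∨ C) ∨ (((A ∨ B) ∧ B) ∧ (C ∨ ((A ∨ A) ∧ A))))) = min(0.7, 0.2) = 0.2

0.20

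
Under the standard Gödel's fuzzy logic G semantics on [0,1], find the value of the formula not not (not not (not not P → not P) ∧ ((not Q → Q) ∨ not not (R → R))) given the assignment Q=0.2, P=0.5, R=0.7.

0.00

not P: Gödel ¬ of 0.5 = 0 (operand ≠ 0)
not not P: Gödel ¬ of 0 = 1 (operand is 0)
not P: Gödel ¬ of 0.5 = 0 (operand ≠ 0)
(not not P → not P): 1 > 0, so result = 0
not (not not P → not P): Gödel ¬ of 0 = 1 (operand is 0)
not not (not not P → not P): Gödel ¬ of 1 = 0 (operand ≠ 0)
not Q: Gödel ¬ of 0.2 = 0 (operand ≠ 0)
(not Q → Q): 0 ≤ 0.2, so result = 1
(R → R): 0.7 ≤ 0.7, so result = 1
not (R → R): Gödel ¬ of 1 = 0 (operand ≠ 0)
not not (R → R): Gödel ¬ of 0 = 1 (operand is 0)
((not Q → Q) ∨ not not (R → R)) = max(1, 1) = 1
(not not (not not P → not P) ∧ ((not Q → Q) ∨ not not (R → R))) = min(0, 1) = 0
not (not not (not not P → not P) ∧ ((not Q → Q) ∨ not not (R → R))): Gödel ¬ of 0 = 1 (operand is 0)
not not (not not (not not P → not P) ∧ ((not Q → Q) ∨ not not (R → R))): Gödel ¬ of 1 = 0 (operand ≠ 0)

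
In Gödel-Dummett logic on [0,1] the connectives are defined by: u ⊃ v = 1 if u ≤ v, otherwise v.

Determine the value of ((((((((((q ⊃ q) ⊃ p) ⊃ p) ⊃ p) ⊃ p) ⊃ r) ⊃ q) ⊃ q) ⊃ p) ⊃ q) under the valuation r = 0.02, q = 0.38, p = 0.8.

0.38

(q ⊃ q): 0.38 ≤ 0.38, so result = 1
((q ⊃ q) ⊃ p): 1 > 0.8, so result = 0.8
(((q ⊃ q) ⊃ p) ⊃ p): 0.8 ≤ 0.8, so result = 1
((((q ⊃ q) ⊃ p) ⊃ p) ⊃ p): 1 > 0.8, so result = 0.8
(((((q ⊃ q) ⊃ p) ⊃ p) ⊃ p) ⊃ p): 0.8 ≤ 0.8, so result = 1
((((((q ⊃ q) ⊃ p) ⊃ p) ⊃ p) ⊃ p) ⊃ r): 1 > 0.02, so result = 0.02
(((((((q ⊃ q) ⊃ p) ⊃ p) ⊃ p) ⊃ p) ⊃ r) ⊃ q): 0.02 ≤ 0.38, so result = 1
((((((((q ⊃ q) ⊃ p) ⊃ p) ⊃ p) ⊃ p) ⊃ r) ⊃ q) ⊃ q): 1 > 0.38, so result = 0.38
(((((((((q ⊃ q) ⊃ p) ⊃ p) ⊃ p) ⊃ p) ⊃ r) ⊃ q) ⊃ q) ⊃ p): 0.38 ≤ 0.8, so result = 1
((((((((((q ⊃ q) ⊃ p) ⊃ p) ⊃ p) ⊃ p) ⊃ r) ⊃ q) ⊃ q) ⊃ p) ⊃ q): 1 > 0.38, so result = 0.38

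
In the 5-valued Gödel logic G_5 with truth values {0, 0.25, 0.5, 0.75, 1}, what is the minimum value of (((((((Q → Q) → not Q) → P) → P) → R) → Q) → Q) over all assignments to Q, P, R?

The minimum is attained at Q = 0, P = 0, R = 0:
  (Q → Q): 0 ≤ 0, so result = 1
  not Q: Gödel ¬ of 0 = 1 (operand is 0)
  ((Q → Q) → not Q): 1 ≤ 1, so result = 1
  (((Q → Q) → not Q) → P): 1 > 0, so result = 0
  ((((Q → Q) → not Q) → P) → P): 0 ≤ 0, so result = 1
  (((((Q → Q) → not Q) → P) → P) → R): 1 > 0, so result = 0
  ((((((Q → Q) → not Q) → P) → P) → R) → Q): 0 ≤ 0, so result = 1
  (((((((Q → Q) → not Q) → P) → P) → R) → Q) → Q): 1 > 0, so result = 0
Checking all 125 assignments confirms none give a value below 0.00.

0.00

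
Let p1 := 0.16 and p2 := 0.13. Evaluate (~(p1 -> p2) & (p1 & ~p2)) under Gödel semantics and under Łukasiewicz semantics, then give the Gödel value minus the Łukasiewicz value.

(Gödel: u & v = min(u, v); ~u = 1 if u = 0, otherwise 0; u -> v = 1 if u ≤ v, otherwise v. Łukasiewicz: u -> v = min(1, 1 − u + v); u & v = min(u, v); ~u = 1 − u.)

-0.03

Gödel evaluation:
  (p1 -> p2): 0.16 > 0.13, so result = 0.13
  ~(p1 -> p2): Gödel ¬ of 0.13 = 0 (operand ≠ 0)
  ~p2: Gödel ¬ of 0.13 = 0 (operand ≠ 0)
  (p1 & ~p2) = min(0.16, 0) = 0
  (~(p1 -> p2) & (p1 & ~p2)) = min(0, 0) = 0
  Gödel value = 0
Łukasiewicz evaluation:
  (p1 -> p2): min(1, 1 − 0.16 + 0.13) = 0.97
  ~(p1 -> p2): Łukasiewicz ¬ gives 1 − 0.97 = 0.03
  ~p2: Łukasiewicz ¬ gives 1 − 0.13 = 0.87
  (p1 & ~p2) = min(0.16, 0.87) = 0.16
  (~(p1 -> p2) & (p1 & ~p2)) = min(0.03, 0.16) = 0.03
  Łukasiewicz value = 0.03
Difference: 0 − 0.03 = -0.03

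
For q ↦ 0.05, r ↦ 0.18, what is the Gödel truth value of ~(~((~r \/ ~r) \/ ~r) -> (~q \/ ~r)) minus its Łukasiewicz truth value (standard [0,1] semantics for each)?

1.00

Gödel evaluation:
  ~r: Gödel ¬ of 0.18 = 0 (operand ≠ 0)
  ~r: Gödel ¬ of 0.18 = 0 (operand ≠ 0)
  (~r \/ ~r) = max(0, 0) = 0
  ~r: Gödel ¬ of 0.18 = 0 (operand ≠ 0)
  ((~r \/ ~r) \/ ~r) = max(0, 0) = 0
  ~((~r \/ ~r) \/ ~r): Gödel ¬ of 0 = 1 (operand is 0)
  ~q: Gödel ¬ of 0.05 = 0 (operand ≠ 0)
  ~r: Gödel ¬ of 0.18 = 0 (operand ≠ 0)
  (~q \/ ~r) = max(0, 0) = 0
  (~((~r \/ ~r) \/ ~r) -> (~q \/ ~r)): 1 > 0, so result = 0
  ~(~((~r \/ ~r) \/ ~r) -> (~q \/ ~r)): Gödel ¬ of 0 = 1 (operand is 0)
  Gödel value = 1
Łukasiewicz evaluation:
  ~r: Łukasiewicz ¬ gives 1 − 0.18 = 0.82
  ~r: Łukasiewicz ¬ gives 1 − 0.18 = 0.82
  (~r \/ ~r) = max(0.82, 0.82) = 0.82
  ~r: Łukasiewicz ¬ gives 1 − 0.18 = 0.82
  ((~r \/ ~r) \/ ~r) = max(0.82, 0.82) = 0.82
  ~((~r \/ ~r) \/ ~r): Łukasiewicz ¬ gives 1 − 0.82 = 0.18
  ~q: Łukasiewicz ¬ gives 1 − 0.05 = 0.95
  ~r: Łukasiewicz ¬ gives 1 − 0.18 = 0.82
  (~q \/ ~r) = max(0.95, 0.82) = 0.95
  (~((~r \/ ~r) \/ ~r) -> (~q \/ ~r)): min(1, 1 − 0.18 + 0.95) = 1
  ~(~((~r \/ ~r) \/ ~r) -> (~q \/ ~r)): Łukasiewicz ¬ gives 1 − 1 = 0
  Łukasiewicz value = 0
Difference: 1 − 0 = 1.00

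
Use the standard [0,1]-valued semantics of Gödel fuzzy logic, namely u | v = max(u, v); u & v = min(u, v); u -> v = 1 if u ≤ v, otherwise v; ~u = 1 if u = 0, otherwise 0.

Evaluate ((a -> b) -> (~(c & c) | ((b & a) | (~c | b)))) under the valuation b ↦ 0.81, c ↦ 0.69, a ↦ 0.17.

0.81

(a -> b): 0.17 ≤ 0.81, so result = 1
(c & c) = min(0.69, 0.69) = 0.69
~(c & c): Gödel ¬ of 0.69 = 0 (operand ≠ 0)
(b & a) = min(0.81, 0.17) = 0.17
~c: Gödel ¬ of 0.69 = 0 (operand ≠ 0)
(~c | b) = max(0, 0.81) = 0.81
((b & a) | (~c | b)) = max(0.17, 0.81) = 0.81
(~(c & c) | ((b & a) | (~c | b))) = max(0, 0.81) = 0.81
((a -> b) -> (~(c & c) | ((b & a) | (~c | b)))): 1 > 0.81, so result = 0.81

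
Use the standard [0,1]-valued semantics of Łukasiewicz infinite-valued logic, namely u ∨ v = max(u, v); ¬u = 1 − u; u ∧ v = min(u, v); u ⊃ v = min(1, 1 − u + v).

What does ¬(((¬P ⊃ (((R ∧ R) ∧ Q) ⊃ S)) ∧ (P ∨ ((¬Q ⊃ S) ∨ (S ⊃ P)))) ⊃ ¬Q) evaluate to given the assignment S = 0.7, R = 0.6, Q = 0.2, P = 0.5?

0.10

¬P: Łukasiewicz ¬ gives 1 − 0.5 = 0.5
(R ∧ R) = min(0.6, 0.6) = 0.6
((R ∧ R) ∧ Q) = min(0.6, 0.2) = 0.2
(((R ∧ R) ∧ Q) ⊃ S): min(1, 1 − 0.2 + 0.7) = 1
(¬P ⊃ (((R ∧ R) ∧ Q) ⊃ S)): min(1, 1 − 0.5 + 1) = 1
¬Q: Łukasiewicz ¬ gives 1 − 0.2 = 0.8
(¬Q ⊃ S): min(1, 1 − 0.8 + 0.7) = 0.9
(S ⊃ P): min(1, 1 − 0.7 + 0.5) = 0.8
((¬Q ⊃ S) ∨ (S ⊃ P)) = max(0.9, 0.8) = 0.9
(P ∨ ((¬Q ⊃ S) ∨ (S ⊃ P))) = max(0.5, 0.9) = 0.9
((¬P ⊃ (((R ∧ R) ∧ Q) ⊃ S)) ∧ (P ∨ ((¬Q ⊃ S) ∨ (S ⊃ P)))) = min(1, 0.9) = 0.9
¬Q: Łukasiewicz ¬ gives 1 − 0.2 = 0.8
(((¬P ⊃ (((R ∧ R) ∧ Q) ⊃ S)) ∧ (P ∨ ((¬Q ⊃ S) ∨ (S ⊃ P)))) ⊃ ¬Q): min(1, 1 − 0.9 + 0.8) = 0.9
¬(((¬P ⊃ (((R ∧ R) ∧ Q) ⊃ S)) ∧ (P ∨ ((¬Q ⊃ S) ∨ (S ⊃ P)))) ⊃ ¬Q): Łukasiewicz ¬ gives 1 − 0.9 = 0.1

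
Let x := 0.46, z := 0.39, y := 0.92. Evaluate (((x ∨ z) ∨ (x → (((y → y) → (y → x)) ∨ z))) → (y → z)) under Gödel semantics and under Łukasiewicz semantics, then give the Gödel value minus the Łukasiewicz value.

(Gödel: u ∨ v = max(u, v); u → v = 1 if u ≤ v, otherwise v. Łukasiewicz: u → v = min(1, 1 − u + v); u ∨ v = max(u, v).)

Gödel evaluation:
  (x ∨ z) = max(0.46, 0.39) = 0.46
  (y → y): 0.92 ≤ 0.92, so result = 1
  (y → x): 0.92 > 0.46, so result = 0.46
  ((y → y) → (y → x)): 1 > 0.46, so result = 0.46
  (((y → y) → (y → x)) ∨ z) = max(0.46, 0.39) = 0.46
  (x → (((y → y) → (y → x)) ∨ z)): 0.46 ≤ 0.46, so result = 1
  ((x ∨ z) ∨ (x → (((y → y) → (y → x)) ∨ z))) = max(0.46, 1) = 1
  (y → z): 0.92 > 0.39, so result = 0.39
  (((x ∨ z) ∨ (x → (((y → y) → (y → x)) ∨ z))) → (y → z)): 1 > 0.39, so result = 0.39
  Gödel value = 0.39
Łukasiewicz evaluation:
  (x ∨ z) = max(0.46, 0.39) = 0.46
  (y → y): min(1, 1 − 0.92 + 0.92) = 1
  (y → x): min(1, 1 − 0.92 + 0.46) = 0.54
  ((y → y) → (y → x)): min(1, 1 − 1 + 0.54) = 0.54
  (((y → y) → (y → x)) ∨ z) = max(0.54, 0.39) = 0.54
  (x → (((y → y) → (y → x)) ∨ z)): min(1, 1 − 0.46 + 0.54) = 1
  ((x ∨ z) ∨ (x → (((y → y) → (y → x)) ∨ z))) = max(0.46, 1) = 1
  (y → z): min(1, 1 − 0.92 + 0.39) = 0.47
  (((x ∨ z) ∨ (x → (((y → y) → (y → x)) ∨ z))) → (y → z)): min(1, 1 − 1 + 0.47) = 0.47
  Łukasiewicz value = 0.47
Difference: 0.39 − 0.47 = -0.08

-0.08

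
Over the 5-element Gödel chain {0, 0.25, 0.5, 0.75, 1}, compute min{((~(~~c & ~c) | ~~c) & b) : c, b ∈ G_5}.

The minimum is attained at c = 0, b = 0:
  ~c: Gödel ¬ of 0 = 1 (operand is 0)
  ~~c: Gödel ¬ of 1 = 0 (operand ≠ 0)
  ~c: Gödel ¬ of 0 = 1 (operand is 0)
  (~~c & ~c) = min(0, 1) = 0
  ~(~~c & ~c): Gödel ¬ of 0 = 1 (operand is 0)
  ~c: Gödel ¬ of 0 = 1 (operand is 0)
  ~~c: Gödel ¬ of 1 = 0 (operand ≠ 0)
  (~(~~c & ~c) | ~~c) = max(1, 0) = 1
  ((~(~~c & ~c) | ~~c) & b) = min(1, 0) = 0
Checking all 25 assignments confirms none give a value below 0.00.

0.00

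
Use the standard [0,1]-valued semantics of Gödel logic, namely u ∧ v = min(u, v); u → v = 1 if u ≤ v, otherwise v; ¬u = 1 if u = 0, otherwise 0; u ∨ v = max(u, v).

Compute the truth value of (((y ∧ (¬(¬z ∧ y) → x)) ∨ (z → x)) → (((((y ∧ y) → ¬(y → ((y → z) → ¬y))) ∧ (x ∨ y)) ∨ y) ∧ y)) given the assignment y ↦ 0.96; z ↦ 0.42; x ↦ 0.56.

¬z: Gödel ¬ of 0.42 = 0 (operand ≠ 0)
(¬z ∧ y) = min(0, 0.96) = 0
¬(¬z ∧ y): Gödel ¬ of 0 = 1 (operand is 0)
(¬(¬z ∧ y) → x): 1 > 0.56, so result = 0.56
(y ∧ (¬(¬z ∧ y) → x)) = min(0.96, 0.56) = 0.56
(z → x): 0.42 ≤ 0.56, so result = 1
((y ∧ (¬(¬z ∧ y) → x)) ∨ (z → x)) = max(0.56, 1) = 1
(y ∧ y) = min(0.96, 0.96) = 0.96
(y → z): 0.96 > 0.42, so result = 0.42
¬y: Gödel ¬ of 0.96 = 0 (operand ≠ 0)
((y → z) → ¬y): 0.42 > 0, so result = 0
(y → ((y → z) → ¬y)): 0.96 > 0, so result = 0
¬(y → ((y → z) → ¬y)): Gödel ¬ of 0 = 1 (operand is 0)
((y ∧ y) → ¬(y → ((y → z) → ¬y))): 0.96 ≤ 1, so result = 1
(x ∨ y) = max(0.56, 0.96) = 0.96
(((y ∧ y) → ¬(y → ((y → z) → ¬y))) ∧ (x ∨ y)) = min(1, 0.96) = 0.96
((((y ∧ y) → ¬(y → ((y → z) → ¬y))) ∧ (x ∨ y)) ∨ y) = max(0.96, 0.96) = 0.96
(((((y ∧ y) → ¬(y → ((y → z) → ¬y))) ∧ (x ∨ y)) ∨ y) ∧ y) = min(0.96, 0.96) = 0.96
(((y ∧ (¬(¬z ∧ y) → x)) ∨ (z → x)) → (((((y ∧ y) → ¬(y → ((y → z) → ¬y))) ∧ (x ∨ y)) ∨ y) ∧ y)): 1 > 0.96, so result = 0.96

0.96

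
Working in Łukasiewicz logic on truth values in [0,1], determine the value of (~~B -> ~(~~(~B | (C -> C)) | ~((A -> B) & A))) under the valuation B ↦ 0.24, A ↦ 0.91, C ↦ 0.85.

0.76

~B: Łukasiewicz ¬ gives 1 − 0.24 = 0.76
~~B: Łukasiewicz ¬ gives 1 − 0.76 = 0.24
~B: Łukasiewicz ¬ gives 1 − 0.24 = 0.76
(C -> C): min(1, 1 − 0.85 + 0.85) = 1
(~B | (C -> C)) = max(0.76, 1) = 1
~(~B | (C -> C)): Łukasiewicz ¬ gives 1 − 1 = 0
~~(~B | (C -> C)): Łukasiewicz ¬ gives 1 − 0 = 1
(A -> B): min(1, 1 − 0.91 + 0.24) = 0.33
((A -> B) & A) = min(0.33, 0.91) = 0.33
~((A -> B) & A): Łukasiewicz ¬ gives 1 − 0.33 = 0.67
(~~(~B | (C -> C)) | ~((A -> B) & A)) = max(1, 0.67) = 1
~(~~(~B | (C -> C)) | ~((A -> B) & A)): Łukasiewicz ¬ gives 1 − 1 = 0
(~~B -> ~(~~(~B | (C -> C)) | ~((A -> B) & A))): min(1, 1 − 0.24 + 0) = 0.76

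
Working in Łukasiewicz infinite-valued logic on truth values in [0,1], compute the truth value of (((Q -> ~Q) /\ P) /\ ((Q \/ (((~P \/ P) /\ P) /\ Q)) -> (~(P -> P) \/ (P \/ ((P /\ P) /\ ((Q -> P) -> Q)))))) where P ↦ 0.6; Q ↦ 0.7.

~Q: Łukasiewicz ¬ gives 1 − 0.7 = 0.3
(Q -> ~Q): min(1, 1 − 0.7 + 0.3) = 0.6
((Q -> ~Q) /\ P) = min(0.6, 0.6) = 0.6
~P: Łukasiewicz ¬ gives 1 − 0.6 = 0.4
(~P \/ P) = max(0.4, 0.6) = 0.6
((~P \/ P) /\ P) = min(0.6, 0.6) = 0.6
(((~P \/ P) /\ P) /\ Q) = min(0.6, 0.7) = 0.6
(Q \/ (((~P \/ P) /\ P) /\ Q)) = max(0.7, 0.6) = 0.7
(P -> P): min(1, 1 − 0.6 + 0.6) = 1
~(P -> P): Łukasiewicz ¬ gives 1 − 1 = 0
(P /\ P) = min(0.6, 0.6) = 0.6
(Q -> P): min(1, 1 − 0.7 + 0.6) = 0.9
((Q -> P) -> Q): min(1, 1 − 0.9 + 0.7) = 0.8
((P /\ P) /\ ((Q -> P) -> Q)) = min(0.6, 0.8) = 0.6
(P \/ ((P /\ P) /\ ((Q -> P) -> Q))) = max(0.6, 0.6) = 0.6
(~(P -> P) \/ (P \/ ((P /\ P) /\ ((Q -> P) -> Q)))) = max(0, 0.6) = 0.6
((Q \/ (((~P \/ P) /\ P) /\ Q)) -> (~(P -> P) \/ (P \/ ((P /\ P) /\ ((Q -> P) -> Q))))): min(1, 1 − 0.7 + 0.6) = 0.9
(((Q -> ~Q) /\ P) /\ ((Q \/ (((~P \/ P) /\ P) /\ Q)) -> (~(P -> P) \/ (P \/ ((P /\ P) /\ ((Q -> P) -> Q)))))) = min(0.6, 0.9) = 0.6

0.60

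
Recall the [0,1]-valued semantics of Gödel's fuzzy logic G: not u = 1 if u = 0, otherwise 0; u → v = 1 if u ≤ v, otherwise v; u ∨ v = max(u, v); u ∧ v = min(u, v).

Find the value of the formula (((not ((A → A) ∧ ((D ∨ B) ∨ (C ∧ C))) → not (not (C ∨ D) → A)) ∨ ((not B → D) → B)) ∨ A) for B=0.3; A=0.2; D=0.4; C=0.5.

1.00

(A → A): 0.2 ≤ 0.2, so result = 1
(D ∨ B) = max(0.4, 0.3) = 0.4
(C ∧ C) = min(0.5, 0.5) = 0.5
((D ∨ B) ∨ (C ∧ C)) = max(0.4, 0.5) = 0.5
((A → A) ∧ ((D ∨ B) ∨ (C ∧ C))) = min(1, 0.5) = 0.5
not ((A → A) ∧ ((D ∨ B) ∨ (C ∧ C))): Gödel ¬ of 0.5 = 0 (operand ≠ 0)
(C ∨ D) = max(0.5, 0.4) = 0.5
not (C ∨ D): Gödel ¬ of 0.5 = 0 (operand ≠ 0)
(not (C ∨ D) → A): 0 ≤ 0.2, so result = 1
not (not (C ∨ D) → A): Gödel ¬ of 1 = 0 (operand ≠ 0)
(not ((A → A) ∧ ((D ∨ B) ∨ (C ∧ C))) → not (not (C ∨ D) → A)): 0 ≤ 0, so result = 1
not B: Gödel ¬ of 0.3 = 0 (operand ≠ 0)
(not B → D): 0 ≤ 0.4, so result = 1
((not B → D) → B): 1 > 0.3, so result = 0.3
((not ((A → A) ∧ ((D ∨ B) ∨ (C ∧ C))) → not (not (C ∨ D) → A)) ∨ ((not B → D) → B)) = max(1, 0.3) = 1
(((not ((A → A) ∧ ((D ∨ B) ∨ (C ∧ C))) → not (not (C ∨ D) → A)) ∨ ((not B → D) → B)) ∨ A) = max(1, 0.2) = 1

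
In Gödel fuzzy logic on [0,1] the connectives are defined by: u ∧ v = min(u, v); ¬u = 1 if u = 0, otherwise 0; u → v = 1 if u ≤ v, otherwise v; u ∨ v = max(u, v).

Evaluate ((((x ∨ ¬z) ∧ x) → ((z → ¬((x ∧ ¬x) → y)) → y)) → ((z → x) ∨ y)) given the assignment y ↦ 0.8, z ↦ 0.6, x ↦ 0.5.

¬z: Gödel ¬ of 0.6 = 0 (operand ≠ 0)
(x ∨ ¬z) = max(0.5, 0) = 0.5
((x ∨ ¬z) ∧ x) = min(0.5, 0.5) = 0.5
¬x: Gödel ¬ of 0.5 = 0 (operand ≠ 0)
(x ∧ ¬x) = min(0.5, 0) = 0
((x ∧ ¬x) → y): 0 ≤ 0.8, so result = 1
¬((x ∧ ¬x) → y): Gödel ¬ of 1 = 0 (operand ≠ 0)
(z → ¬((x ∧ ¬x) → y)): 0.6 > 0, so result = 0
((z → ¬((x ∧ ¬x) → y)) → y): 0 ≤ 0.8, so result = 1
(((x ∨ ¬z) ∧ x) → ((z → ¬((x ∧ ¬x) → y)) → y)): 0.5 ≤ 1, so result = 1
(z → x): 0.6 > 0.5, so result = 0.5
((z → x) ∨ y) = max(0.5, 0.8) = 0.8
((((x ∨ ¬z) ∧ x) → ((z → ¬((x ∧ ¬x) → y)) → y)) → ((z → x) ∨ y)): 1 > 0.8, so result = 0.8

0.80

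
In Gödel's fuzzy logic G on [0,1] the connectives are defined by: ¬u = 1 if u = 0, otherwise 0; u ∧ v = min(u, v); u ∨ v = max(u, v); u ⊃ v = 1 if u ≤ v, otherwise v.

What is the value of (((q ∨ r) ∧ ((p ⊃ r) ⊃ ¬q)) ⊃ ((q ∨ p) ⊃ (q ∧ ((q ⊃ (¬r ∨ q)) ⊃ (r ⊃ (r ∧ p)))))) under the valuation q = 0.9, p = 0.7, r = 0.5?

1.00

(q ∨ r) = max(0.9, 0.5) = 0.9
(p ⊃ r): 0.7 > 0.5, so result = 0.5
¬q: Gödel ¬ of 0.9 = 0 (operand ≠ 0)
((p ⊃ r) ⊃ ¬q): 0.5 > 0, so result = 0
((q ∨ r) ∧ ((p ⊃ r) ⊃ ¬q)) = min(0.9, 0) = 0
(q ∨ p) = max(0.9, 0.7) = 0.9
¬r: Gödel ¬ of 0.5 = 0 (operand ≠ 0)
(¬r ∨ q) = max(0, 0.9) = 0.9
(q ⊃ (¬r ∨ q)): 0.9 ≤ 0.9, so result = 1
(r ∧ p) = min(0.5, 0.7) = 0.5
(r ⊃ (r ∧ p)): 0.5 ≤ 0.5, so result = 1
((q ⊃ (¬r ∨ q)) ⊃ (r ⊃ (r ∧ p))): 1 ≤ 1, so result = 1
(q ∧ ((q ⊃ (¬r ∨ q)) ⊃ (r ⊃ (r ∧ p)))) = min(0.9, 1) = 0.9
((q ∨ p) ⊃ (q ∧ ((q ⊃ (¬r ∨ q)) ⊃ (r ⊃ (r ∧ p))))): 0.9 ≤ 0.9, so result = 1
(((q ∨ r) ∧ ((p ⊃ r) ⊃ ¬q)) ⊃ ((q ∨ p) ⊃ (q ∧ ((q ⊃ (¬r ∨ q)) ⊃ (r ⊃ (r ∧ p)))))): 0 ≤ 1, so result = 1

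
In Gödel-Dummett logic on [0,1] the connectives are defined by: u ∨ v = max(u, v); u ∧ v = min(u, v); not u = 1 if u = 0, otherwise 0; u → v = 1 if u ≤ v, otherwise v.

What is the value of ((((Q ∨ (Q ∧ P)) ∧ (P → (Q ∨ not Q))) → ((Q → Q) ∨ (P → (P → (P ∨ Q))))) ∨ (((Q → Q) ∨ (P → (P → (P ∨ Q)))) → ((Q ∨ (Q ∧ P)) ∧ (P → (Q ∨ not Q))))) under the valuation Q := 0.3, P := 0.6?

1.00

(Q ∧ P) = min(0.3, 0.6) = 0.3
(Q ∨ (Q ∧ P)) = max(0.3, 0.3) = 0.3
not Q: Gödel ¬ of 0.3 = 0 (operand ≠ 0)
(Q ∨ not Q) = max(0.3, 0) = 0.3
(P → (Q ∨ not Q)): 0.6 > 0.3, so result = 0.3
((Q ∨ (Q ∧ P)) ∧ (P → (Q ∨ not Q))) = min(0.3, 0.3) = 0.3
(Q → Q): 0.3 ≤ 0.3, so result = 1
(P ∨ Q) = max(0.6, 0.3) = 0.6
(P → (P ∨ Q)): 0.6 ≤ 0.6, so result = 1
(P → (P → (P ∨ Q))): 0.6 ≤ 1, so result = 1
((Q → Q) ∨ (P → (P → (P ∨ Q)))) = max(1, 1) = 1
(((Q ∨ (Q ∧ P)) ∧ (P → (Q ∨ not Q))) → ((Q → Q) ∨ (P → (P → (P ∨ Q))))): 0.3 ≤ 1, so result = 1
(Q → Q): 0.3 ≤ 0.3, so result = 1
(P ∨ Q) = max(0.6, 0.3) = 0.6
(P → (P ∨ Q)): 0.6 ≤ 0.6, so result = 1
(P → (P → (P ∨ Q))): 0.6 ≤ 1, so result = 1
((Q → Q) ∨ (P → (P → (P ∨ Q)))) = max(1, 1) = 1
(Q ∧ P) = min(0.3, 0.6) = 0.3
(Q ∨ (Q ∧ P)) = max(0.3, 0.3) = 0.3
not Q: Gödel ¬ of 0.3 = 0 (operand ≠ 0)
(Q ∨ not Q) = max(0.3, 0) = 0.3
(P → (Q ∨ not Q)): 0.6 > 0.3, so result = 0.3
((Q ∨ (Q ∧ P)) ∧ (P → (Q ∨ not Q))) = min(0.3, 0.3) = 0.3
(((Q → Q) ∨ (P → (P → (P ∨ Q)))) → ((Q ∨ (Q ∧ P)) ∧ (P → (Q ∨ not Q)))): 1 > 0.3, so result = 0.3
((((Q ∨ (Q ∧ P)) ∧ (P → (Q ∨ not Q))) → ((Q → Q) ∨ (P → (P → (P ∨ Q))))) ∨ (((Q → Q) ∨ (P → (P → (P ∨ Q)))) → ((Q ∨ (Q ∧ P)) ∧ (P → (Q ∨ not Q))))) = max(1, 0.3) = 1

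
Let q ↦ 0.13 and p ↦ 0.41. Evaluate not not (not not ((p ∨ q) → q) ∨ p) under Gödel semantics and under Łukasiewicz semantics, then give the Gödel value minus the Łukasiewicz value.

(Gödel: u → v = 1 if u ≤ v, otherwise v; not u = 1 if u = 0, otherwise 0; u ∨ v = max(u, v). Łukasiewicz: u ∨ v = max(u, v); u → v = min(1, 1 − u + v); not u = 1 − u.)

0.28

Gödel evaluation:
  (p ∨ q) = max(0.41, 0.13) = 0.41
  ((p ∨ q) → q): 0.41 > 0.13, so result = 0.13
  not ((p ∨ q) → q): Gödel ¬ of 0.13 = 0 (operand ≠ 0)
  not not ((p ∨ q) → q): Gödel ¬ of 0 = 1 (operand is 0)
  (not not ((p ∨ q) → q) ∨ p) = max(1, 0.41) = 1
  not (not not ((p ∨ q) → q) ∨ p): Gödel ¬ of 1 = 0 (operand ≠ 0)
  not not (not not ((p ∨ q) → q) ∨ p): Gödel ¬ of 0 = 1 (operand is 0)
  Gödel value = 1
Łukasiewicz evaluation:
  (p ∨ q) = max(0.41, 0.13) = 0.41
  ((p ∨ q) → q): min(1, 1 − 0.41 + 0.13) = 0.72
  not ((p ∨ q) → q): Łukasiewicz ¬ gives 1 − 0.72 = 0.28
  not not ((p ∨ q) → q): Łukasiewicz ¬ gives 1 − 0.28 = 0.72
  (not not ((p ∨ q) → q) ∨ p) = max(0.72, 0.41) = 0.72
  not (not not ((p ∨ q) → q) ∨ p): Łukasiewicz ¬ gives 1 − 0.72 = 0.28
  not not (not not ((p ∨ q) → q) ∨ p): Łukasiewicz ¬ gives 1 − 0.28 = 0.72
  Łukasiewicz value = 0.72
Difference: 1 − 0.72 = 0.28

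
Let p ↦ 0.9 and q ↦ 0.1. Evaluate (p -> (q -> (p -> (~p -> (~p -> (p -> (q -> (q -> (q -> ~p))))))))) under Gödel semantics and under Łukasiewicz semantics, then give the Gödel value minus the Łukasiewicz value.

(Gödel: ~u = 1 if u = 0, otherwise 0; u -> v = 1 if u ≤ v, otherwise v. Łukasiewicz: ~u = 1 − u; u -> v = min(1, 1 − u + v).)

Gödel evaluation:
  ~p: Gödel ¬ of 0.9 = 0 (operand ≠ 0)
  ~p: Gödel ¬ of 0.9 = 0 (operand ≠ 0)
  ~p: Gödel ¬ of 0.9 = 0 (operand ≠ 0)
  (q -> ~p): 0.1 > 0, so result = 0
  (q -> (q -> ~p)): 0.1 > 0, so result = 0
  (q -> (q -> (q -> ~p))): 0.1 > 0, so result = 0
  (p -> (q -> (q -> (q -> ~p)))): 0.9 > 0, so result = 0
  (~p -> (p -> (q -> (q -> (q -> ~p))))): 0 ≤ 0, so result = 1
  (~p -> (~p -> (p -> (q -> (q -> (q -> ~p)))))): 0 ≤ 1, so result = 1
  (p -> (~p -> (~p -> (p -> (q -> (q -> (q -> ~p))))))): 0.9 ≤ 1, so result = 1
  (q -> (p -> (~p -> (~p -> (p -> (q -> (q -> (q -> ~p)))))))): 0.1 ≤ 1, so result = 1
  (p -> (q -> (p -> (~p -> (~p -> (p -> (q -> (q -> (q -> ~p))))))))): 0.9 ≤ 1, so result = 1
  Gödel value = 1
Łukasiewicz evaluation:
  ~p: Łukasiewicz ¬ gives 1 − 0.9 = 0.1
  ~p: Łukasiewicz ¬ gives 1 − 0.9 = 0.1
  ~p: Łukasiewicz ¬ gives 1 − 0.9 = 0.1
  (q -> ~p): min(1, 1 − 0.1 + 0.1) = 1
  (q -> (q -> ~p)): min(1, 1 − 0.1 + 1) = 1
  (q -> (q -> (q -> ~p))): min(1, 1 − 0.1 + 1) = 1
  (p -> (q -> (q -> (q -> ~p)))): min(1, 1 − 0.9 + 1) = 1
  (~p -> (p -> (q -> (q -> (q -> ~p))))): min(1, 1 − 0.1 + 1) = 1
  (~p -> (~p -> (p -> (q -> (q -> (q -> ~p)))))): min(1, 1 − 0.1 + 1) = 1
  (p -> (~p -> (~p -> (p -> (q -> (q -> (q -> ~p))))))): min(1, 1 − 0.9 + 1) = 1
  (q -> (p -> (~p -> (~p -> (p -> (q -> (q -> (q -> ~p)))))))): min(1, 1 − 0.1 + 1) = 1
  (p -> (q -> (p -> (~p -> (~p -> (p -> (q -> (q -> (q -> ~p))))))))): min(1, 1 − 0.9 + 1) = 1
  Łukasiewicz value = 1
Difference: 1 − 1 = 0.00

0.00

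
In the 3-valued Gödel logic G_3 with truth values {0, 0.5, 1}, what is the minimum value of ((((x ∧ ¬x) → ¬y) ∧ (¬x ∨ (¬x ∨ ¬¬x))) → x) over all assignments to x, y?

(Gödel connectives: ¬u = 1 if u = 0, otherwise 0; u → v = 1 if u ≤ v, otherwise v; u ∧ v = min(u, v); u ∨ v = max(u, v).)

0.00

The minimum is attained at x = 0, y = 0:
  ¬x: Gödel ¬ of 0 = 1 (operand is 0)
  (x ∧ ¬x) = min(0, 1) = 0
  ¬y: Gödel ¬ of 0 = 1 (operand is 0)
  ((x ∧ ¬x) → ¬y): 0 ≤ 1, so result = 1
  ¬x: Gödel ¬ of 0 = 1 (operand is 0)
  ¬x: Gödel ¬ of 0 = 1 (operand is 0)
  ¬x: Gödel ¬ of 0 = 1 (operand is 0)
  ¬¬x: Gödel ¬ of 1 = 0 (operand ≠ 0)
  (¬x ∨ ¬¬x) = max(1, 0) = 1
  (¬x ∨ (¬x ∨ ¬¬x)) = max(1, 1) = 1
  (((x ∧ ¬x) → ¬y) ∧ (¬x ∨ (¬x ∨ ¬¬x))) = min(1, 1) = 1
  ((((x ∧ ¬x) → ¬y) ∧ (¬x ∨ (¬x ∨ ¬¬x))) → x): 1 > 0, so result = 0
Checking all 9 assignments confirms none give a value below 0.00.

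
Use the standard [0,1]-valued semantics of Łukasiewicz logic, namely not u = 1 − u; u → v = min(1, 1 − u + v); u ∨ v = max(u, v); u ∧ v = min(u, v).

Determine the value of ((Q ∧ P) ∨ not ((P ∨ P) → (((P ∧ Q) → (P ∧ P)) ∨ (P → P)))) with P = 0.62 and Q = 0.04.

(Q ∧ P) = min(0.04, 0.62) = 0.04
(P ∨ P) = max(0.62, 0.62) = 0.62
(P ∧ Q) = min(0.62, 0.04) = 0.04
(P ∧ P) = min(0.62, 0.62) = 0.62
((P ∧ Q) → (P ∧ P)): min(1, 1 − 0.04 + 0.62) = 1
(P → P): min(1, 1 − 0.62 + 0.62) = 1
(((P ∧ Q) → (P ∧ P)) ∨ (P → P)) = max(1, 1) = 1
((P ∨ P) → (((P ∧ Q) → (P ∧ P)) ∨ (P → P))): min(1, 1 − 0.62 + 1) = 1
not ((P ∨ P) → (((P ∧ Q) → (P ∧ P)) ∨ (P → P))): Łukasiewicz ¬ gives 1 − 1 = 0
((Q ∧ P) ∨ not ((P ∨ P) → (((P ∧ Q) → (P ∧ P)) ∨ (P → P)))) = max(0.04, 0) = 0.04

0.04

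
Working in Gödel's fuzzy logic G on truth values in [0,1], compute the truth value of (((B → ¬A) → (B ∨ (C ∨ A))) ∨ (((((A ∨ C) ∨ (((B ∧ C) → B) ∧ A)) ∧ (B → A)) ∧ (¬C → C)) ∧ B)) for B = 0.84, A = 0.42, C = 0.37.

¬A: Gödel ¬ of 0.42 = 0 (operand ≠ 0)
(B → ¬A): 0.84 > 0, so result = 0
(C ∨ A) = max(0.37, 0.42) = 0.42
(B ∨ (C ∨ A)) = max(0.84, 0.42) = 0.84
((B → ¬A) → (B ∨ (C ∨ A))): 0 ≤ 0.84, so result = 1
(A ∨ C) = max(0.42, 0.37) = 0.42
(B ∧ C) = min(0.84, 0.37) = 0.37
((B ∧ C) → B): 0.37 ≤ 0.84, so result = 1
(((B ∧ C) → B) ∧ A) = min(1, 0.42) = 0.42
((A ∨ C) ∨ (((B ∧ C) → B) ∧ A)) = max(0.42, 0.42) = 0.42
(B → A): 0.84 > 0.42, so result = 0.42
(((A ∨ C) ∨ (((B ∧ C) → B) ∧ A)) ∧ (B → A)) = min(0.42, 0.42) = 0.42
¬C: Gödel ¬ of 0.37 = 0 (operand ≠ 0)
(¬C → C): 0 ≤ 0.37, so result = 1
((((A ∨ C) ∨ (((B ∧ C) → B) ∧ A)) ∧ (B → A)) ∧ (¬C → C)) = min(0.42, 1) = 0.42
(((((A ∨ C) ∨ (((B ∧ C) → B) ∧ A)) ∧ (B → A)) ∧ (¬C → C)) ∧ B) = min(0.42, 0.84) = 0.42
(((B → ¬A) → (B ∨ (C ∨ A))) ∨ (((((A ∨ C) ∨ (((B ∧ C) → B) ∧ A)) ∧ (B → A)) ∧ (¬C → C)) ∧ B)) = max(1, 0.42) = 1

1.00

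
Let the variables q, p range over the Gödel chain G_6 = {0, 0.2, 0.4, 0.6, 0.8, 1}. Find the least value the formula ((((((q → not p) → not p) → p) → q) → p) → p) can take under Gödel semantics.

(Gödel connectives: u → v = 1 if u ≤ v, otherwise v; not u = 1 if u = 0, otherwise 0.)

0.20

The minimum is attained at q = 0, p = 0.2:
  not p: Gödel ¬ of 0.2 = 0 (operand ≠ 0)
  (q → not p): 0 ≤ 0, so result = 1
  not p: Gödel ¬ of 0.2 = 0 (operand ≠ 0)
  ((q → not p) → not p): 1 > 0, so result = 0
  (((q → not p) → not p) → p): 0 ≤ 0.2, so result = 1
  ((((q → not p) → not p) → p) → q): 1 > 0, so result = 0
  (((((q → not p) → not p) → p) → q) → p): 0 ≤ 0.2, so result = 1
  ((((((q → not p) → not p) → p) → q) → p) → p): 1 > 0.2, so result = 0.2
Checking all 36 assignments confirms none give a value below 0.20.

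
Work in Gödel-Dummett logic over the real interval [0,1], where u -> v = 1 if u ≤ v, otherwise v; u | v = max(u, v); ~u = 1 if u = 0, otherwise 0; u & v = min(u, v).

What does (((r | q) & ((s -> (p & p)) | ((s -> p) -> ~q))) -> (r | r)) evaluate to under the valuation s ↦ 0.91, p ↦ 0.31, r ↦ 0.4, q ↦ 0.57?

(r | q) = max(0.4, 0.57) = 0.57
(p & p) = min(0.31, 0.31) = 0.31
(s -> (p & p)): 0.91 > 0.31, so result = 0.31
(s -> p): 0.91 > 0.31, so result = 0.31
~q: Gödel ¬ of 0.57 = 0 (operand ≠ 0)
((s -> p) -> ~q): 0.31 > 0, so result = 0
((s -> (p & p)) | ((s -> p) -> ~q)) = max(0.31, 0) = 0.31
((r | q) & ((s -> (p & p)) | ((s -> p) -> ~q))) = min(0.57, 0.31) = 0.31
(r | r) = max(0.4, 0.4) = 0.4
(((r | q) & ((s -> (p & p)) | ((s -> p) -> ~q))) -> (r | r)): 0.31 ≤ 0.4, so result = 1

1.00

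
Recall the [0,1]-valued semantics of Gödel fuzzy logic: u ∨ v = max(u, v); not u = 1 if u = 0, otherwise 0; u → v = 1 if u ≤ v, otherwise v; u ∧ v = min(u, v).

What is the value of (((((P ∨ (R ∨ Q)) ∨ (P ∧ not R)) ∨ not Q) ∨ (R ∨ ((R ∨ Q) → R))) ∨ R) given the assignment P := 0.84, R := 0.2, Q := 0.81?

(R ∨ Q) = max(0.2, 0.81) = 0.81
(P ∨ (R ∨ Q)) = max(0.84, 0.81) = 0.84
not R: Gödel ¬ of 0.2 = 0 (operand ≠ 0)
(P ∧ not R) = min(0.84, 0) = 0
((P ∨ (R ∨ Q)) ∨ (P ∧ not R)) = max(0.84, 0) = 0.84
not Q: Gödel ¬ of 0.81 = 0 (operand ≠ 0)
(((P ∨ (R ∨ Q)) ∨ (P ∧ not R)) ∨ not Q) = max(0.84, 0) = 0.84
(R ∨ Q) = max(0.2, 0.81) = 0.81
((R ∨ Q) → R): 0.81 > 0.2, so result = 0.2
(R ∨ ((R ∨ Q) → R)) = max(0.2, 0.2) = 0.2
((((P ∨ (R ∨ Q)) ∨ (P ∧ not R)) ∨ not Q) ∨ (R ∨ ((R ∨ Q) → R))) = max(0.84, 0.2) = 0.84
(((((P ∨ (R ∨ Q)) ∨ (P ∧ not R)) ∨ not Q) ∨ (R ∨ ((R ∨ Q) → R))) ∨ R) = max(0.84, 0.2) = 0.84

0.84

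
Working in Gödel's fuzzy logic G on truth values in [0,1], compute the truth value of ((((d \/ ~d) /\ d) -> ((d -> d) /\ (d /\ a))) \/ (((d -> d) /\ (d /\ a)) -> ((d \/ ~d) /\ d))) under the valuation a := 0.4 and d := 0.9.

~d: Gödel ¬ of 0.9 = 0 (operand ≠ 0)
(d \/ ~d) = max(0.9, 0) = 0.9
((d \/ ~d) /\ d) = min(0.9, 0.9) = 0.9
(d -> d): 0.9 ≤ 0.9, so result = 1
(d /\ a) = min(0.9, 0.4) = 0.4
((d -> d) /\ (d /\ a)) = min(1, 0.4) = 0.4
(((d \/ ~d) /\ d) -> ((d -> d) /\ (d /\ a))): 0.9 > 0.4, so result = 0.4
(d -> d): 0.9 ≤ 0.9, so result = 1
(d /\ a) = min(0.9, 0.4) = 0.4
((d -> d) /\ (d /\ a)) = min(1, 0.4) = 0.4
~d: Gödel ¬ of 0.9 = 0 (operand ≠ 0)
(d \/ ~d) = max(0.9, 0) = 0.9
((d \/ ~d) /\ d) = min(0.9, 0.9) = 0.9
(((d -> d) /\ (d /\ a)) -> ((d \/ ~d) /\ d)): 0.4 ≤ 0.9, so result = 1
((((d \/ ~d) /\ d) -> ((d -> d) /\ (d /\ a))) \/ (((d -> d) /\ (d /\ a)) -> ((d \/ ~d) /\ d))) = max(0.4, 1) = 1

1.00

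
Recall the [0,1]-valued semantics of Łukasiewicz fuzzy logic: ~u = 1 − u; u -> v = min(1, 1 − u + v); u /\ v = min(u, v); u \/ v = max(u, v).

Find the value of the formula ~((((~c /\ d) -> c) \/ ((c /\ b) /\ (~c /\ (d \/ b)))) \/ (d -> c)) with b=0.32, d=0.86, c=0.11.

0.75

~c: Łukasiewicz ¬ gives 1 − 0.11 = 0.89
(~c /\ d) = min(0.89, 0.86) = 0.86
((~c /\ d) -> c): min(1, 1 − 0.86 + 0.11) = 0.25
(c /\ b) = min(0.11, 0.32) = 0.11
~c: Łukasiewicz ¬ gives 1 − 0.11 = 0.89
(d \/ b) = max(0.86, 0.32) = 0.86
(~c /\ (d \/ b)) = min(0.89, 0.86) = 0.86
((c /\ b) /\ (~c /\ (d \/ b))) = min(0.11, 0.86) = 0.11
(((~c /\ d) -> c) \/ ((c /\ b) /\ (~c /\ (d \/ b)))) = max(0.25, 0.11) = 0.25
(d -> c): min(1, 1 − 0.86 + 0.11) = 0.25
((((~c /\ d) -> c) \/ ((c /\ b) /\ (~c /\ (d \/ b)))) \/ (d -> c)) = max(0.25, 0.25) = 0.25
~((((~c /\ d) -> c) \/ ((c /\ b) /\ (~c /\ (d \/ b)))) \/ (d -> c)): Łukasiewicz ¬ gives 1 − 0.25 = 0.75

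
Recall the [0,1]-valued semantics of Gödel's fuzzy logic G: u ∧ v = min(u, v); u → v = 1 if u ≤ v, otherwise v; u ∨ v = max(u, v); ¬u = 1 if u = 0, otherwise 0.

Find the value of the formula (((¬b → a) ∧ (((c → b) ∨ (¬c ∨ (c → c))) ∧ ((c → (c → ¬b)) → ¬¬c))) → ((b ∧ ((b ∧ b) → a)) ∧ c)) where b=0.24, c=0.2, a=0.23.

0.20

¬b: Gödel ¬ of 0.24 = 0 (operand ≠ 0)
(¬b → a): 0 ≤ 0.23, so result = 1
(c → b): 0.2 ≤ 0.24, so result = 1
¬c: Gödel ¬ of 0.2 = 0 (operand ≠ 0)
(c → c): 0.2 ≤ 0.2, so result = 1
(¬c ∨ (c → c)) = max(0, 1) = 1
((c → b) ∨ (¬c ∨ (c → c))) = max(1, 1) = 1
¬b: Gödel ¬ of 0.24 = 0 (operand ≠ 0)
(c → ¬b): 0.2 > 0, so result = 0
(c → (c → ¬b)): 0.2 > 0, so result = 0
¬c: Gödel ¬ of 0.2 = 0 (operand ≠ 0)
¬¬c: Gödel ¬ of 0 = 1 (operand is 0)
((c → (c → ¬b)) → ¬¬c): 0 ≤ 1, so result = 1
(((c → b) ∨ (¬c ∨ (c → c))) ∧ ((c → (c → ¬b)) → ¬¬c)) = min(1, 1) = 1
((¬b → a) ∧ (((c → b) ∨ (¬c ∨ (c → c))) ∧ ((c → (c → ¬b)) → ¬¬c))) = min(1, 1) = 1
(b ∧ b) = min(0.24, 0.24) = 0.24
((b ∧ b) → a): 0.24 > 0.23, so result = 0.23
(b ∧ ((b ∧ b) → a)) = min(0.24, 0.23) = 0.23
((b ∧ ((b ∧ b) → a)) ∧ c) = min(0.23, 0.2) = 0.2
(((¬b → a) ∧ (((c → b) ∨ (¬c ∨ (c → c))) ∧ ((c → (c → ¬b)) → ¬¬c))) → ((b ∧ ((b ∧ b) → a)) ∧ c)): 1 > 0.2, so result = 0.2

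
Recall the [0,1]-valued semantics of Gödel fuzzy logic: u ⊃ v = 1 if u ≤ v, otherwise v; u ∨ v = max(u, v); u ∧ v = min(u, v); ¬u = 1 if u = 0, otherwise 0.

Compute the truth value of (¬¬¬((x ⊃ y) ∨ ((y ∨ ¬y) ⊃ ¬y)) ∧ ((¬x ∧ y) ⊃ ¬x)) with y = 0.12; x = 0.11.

(x ⊃ y): 0.11 ≤ 0.12, so result = 1
¬y: Gödel ¬ of 0.12 = 0 (operand ≠ 0)
(y ∨ ¬y) = max(0.12, 0) = 0.12
¬y: Gödel ¬ of 0.12 = 0 (operand ≠ 0)
((y ∨ ¬y) ⊃ ¬y): 0.12 > 0, so result = 0
((x ⊃ y) ∨ ((y ∨ ¬y) ⊃ ¬y)) = max(1, 0) = 1
¬((x ⊃ y) ∨ ((y ∨ ¬y) ⊃ ¬y)): Gödel ¬ of 1 = 0 (operand ≠ 0)
¬¬((x ⊃ y) ∨ ((y ∨ ¬y) ⊃ ¬y)): Gödel ¬ of 0 = 1 (operand is 0)
¬¬¬((x ⊃ y) ∨ ((y ∨ ¬y) ⊃ ¬y)): Gödel ¬ of 1 = 0 (operand ≠ 0)
¬x: Gödel ¬ of 0.11 = 0 (operand ≠ 0)
(¬x ∧ y) = min(0, 0.12) = 0
¬x: Gödel ¬ of 0.11 = 0 (operand ≠ 0)
((¬x ∧ y) ⊃ ¬x): 0 ≤ 0, so result = 1
(¬¬¬((x ⊃ y) ∨ ((y ∨ ¬y) ⊃ ¬y)) ∧ ((¬x ∧ y) ⊃ ¬x)) = min(0, 1) = 0

0.00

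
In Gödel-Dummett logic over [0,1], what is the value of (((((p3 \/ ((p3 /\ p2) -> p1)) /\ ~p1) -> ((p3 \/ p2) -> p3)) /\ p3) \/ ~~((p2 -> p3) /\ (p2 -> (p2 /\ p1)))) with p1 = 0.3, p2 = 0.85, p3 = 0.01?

1.00

(p3 /\ p2) = min(0.01, 0.85) = 0.01
((p3 /\ p2) -> p1): 0.01 ≤ 0.3, so result = 1
(p3 \/ ((p3 /\ p2) -> p1)) = max(0.01, 1) = 1
~p1: Gödel ¬ of 0.3 = 0 (operand ≠ 0)
((p3 \/ ((p3 /\ p2) -> p1)) /\ ~p1) = min(1, 0) = 0
(p3 \/ p2) = max(0.01, 0.85) = 0.85
((p3 \/ p2) -> p3): 0.85 > 0.01, so result = 0.01
(((p3 \/ ((p3 /\ p2) -> p1)) /\ ~p1) -> ((p3 \/ p2) -> p3)): 0 ≤ 0.01, so result = 1
((((p3 \/ ((p3 /\ p2) -> p1)) /\ ~p1) -> ((p3 \/ p2) -> p3)) /\ p3) = min(1, 0.01) = 0.01
(p2 -> p3): 0.85 > 0.01, so result = 0.01
(p2 /\ p1) = min(0.85, 0.3) = 0.3
(p2 -> (p2 /\ p1)): 0.85 > 0.3, so result = 0.3
((p2 -> p3) /\ (p2 -> (p2 /\ p1))) = min(0.01, 0.3) = 0.01
~((p2 -> p3) /\ (p2 -> (p2 /\ p1))): Gödel ¬ of 0.01 = 0 (operand ≠ 0)
~~((p2 -> p3) /\ (p2 -> (p2 /\ p1))): Gödel ¬ of 0 = 1 (operand is 0)
(((((p3 \/ ((p3 /\ p2) -> p1)) /\ ~p1) -> ((p3 \/ p2) -> p3)) /\ p3) \/ ~~((p2 -> p3) /\ (p2 -> (p2 /\ p1)))) = max(0.01, 1) = 1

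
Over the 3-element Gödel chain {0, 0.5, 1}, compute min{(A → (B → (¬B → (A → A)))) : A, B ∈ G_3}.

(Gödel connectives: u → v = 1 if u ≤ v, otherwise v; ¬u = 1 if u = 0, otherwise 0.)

1.00

Every assignment gives 1. For instance at A = 0, B = 0:
  ¬B: Gödel ¬ of 0 = 1 (operand is 0)
  (A → A): 0 ≤ 0, so result = 1
  (¬B → (A → A)): 1 ≤ 1, so result = 1
  (B → (¬B → (A → A))): 0 ≤ 1, so result = 1
  (A → (B → (¬B → (A → A)))): 0 ≤ 1, so result = 1
All 9 assignments give value 1 — the formula is a G_3-tautology.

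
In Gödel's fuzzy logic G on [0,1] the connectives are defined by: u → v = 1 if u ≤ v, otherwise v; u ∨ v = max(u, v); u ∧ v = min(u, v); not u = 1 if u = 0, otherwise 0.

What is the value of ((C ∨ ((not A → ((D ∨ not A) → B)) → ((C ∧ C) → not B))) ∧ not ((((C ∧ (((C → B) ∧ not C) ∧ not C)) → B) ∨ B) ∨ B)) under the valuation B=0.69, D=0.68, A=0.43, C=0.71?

0.00

not A: Gödel ¬ of 0.43 = 0 (operand ≠ 0)
not A: Gödel ¬ of 0.43 = 0 (operand ≠ 0)
(D ∨ not A) = max(0.68, 0) = 0.68
((D ∨ not A) → B): 0.68 ≤ 0.69, so result = 1
(not A → ((D ∨ not A) → B)): 0 ≤ 1, so result = 1
(C ∧ C) = min(0.71, 0.71) = 0.71
not B: Gödel ¬ of 0.69 = 0 (operand ≠ 0)
((C ∧ C) → not B): 0.71 > 0, so result = 0
((not A → ((D ∨ not A) → B)) → ((C ∧ C) → not B)): 1 > 0, so result = 0
(C ∨ ((not A → ((D ∨ not A) → B)) → ((C ∧ C) → not B))) = max(0.71, 0) = 0.71
(C → B): 0.71 > 0.69, so result = 0.69
not C: Gödel ¬ of 0.71 = 0 (operand ≠ 0)
((C → B) ∧ not C) = min(0.69, 0) = 0
not C: Gödel ¬ of 0.71 = 0 (operand ≠ 0)
(((C → B) ∧ not C) ∧ not C) = min(0, 0) = 0
(C ∧ (((C → B) ∧ not C) ∧ not C)) = min(0.71, 0) = 0
((C ∧ (((C → B) ∧ not C) ∧ not C)) → B): 0 ≤ 0.69, so result = 1
(((C ∧ (((C → B) ∧ not C) ∧ not C)) → B) ∨ B) = max(1, 0.69) = 1
((((C ∧ (((C → B) ∧ not C) ∧ not C)) → B) ∨ B) ∨ B) = max(1, 0.69) = 1
not ((((C ∧ (((C → B) ∧ not C) ∧ not C)) → B) ∨ B) ∨ B): Gödel ¬ of 1 = 0 (operand ≠ 0)
((C ∨ ((not A → ((D ∨ not A) → B)) → ((C ∧ C) → not B))) ∧ not ((((C ∧ (((C → B) ∧ not C) ∧ not C)) → B) ∨ B) ∨ B)) = min(0.71, 0) = 0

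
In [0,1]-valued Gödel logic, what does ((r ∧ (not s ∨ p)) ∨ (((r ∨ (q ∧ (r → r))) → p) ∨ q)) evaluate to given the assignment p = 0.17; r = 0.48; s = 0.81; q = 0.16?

not s: Gödel ¬ of 0.81 = 0 (operand ≠ 0)
(not s ∨ p) = max(0, 0.17) = 0.17
(r ∧ (not s ∨ p)) = min(0.48, 0.17) = 0.17
(r → r): 0.48 ≤ 0.48, so result = 1
(q ∧ (r → r)) = min(0.16, 1) = 0.16
(r ∨ (q ∧ (r → r))) = max(0.48, 0.16) = 0.48
((r ∨ (q ∧ (r → r))) → p): 0.48 > 0.17, so result = 0.17
(((r ∨ (q ∧ (r → r))) → p) ∨ q) = max(0.17, 0.16) = 0.17
((r ∧ (not s ∨ p)) ∨ (((r ∨ (q ∧ (r → r))) → p) ∨ q)) = max(0.17, 0.17) = 0.17

0.17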